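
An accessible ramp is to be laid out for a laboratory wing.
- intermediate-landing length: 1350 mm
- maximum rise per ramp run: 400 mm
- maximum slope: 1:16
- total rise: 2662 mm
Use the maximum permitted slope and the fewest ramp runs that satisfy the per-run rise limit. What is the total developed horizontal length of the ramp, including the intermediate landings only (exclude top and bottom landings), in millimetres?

⌈2662/400⌉ = 7 ramp runs. That means 6 intermediate landings.
Horizontal run for 2662 mm of rise at 1:16 is 2662 × 16 = 42592 mm.
6 intermediate landings contribute 6 × 1350 = 8100 mm.
Developed length = 42592 + 8100 = 50692 mm.

50692 mm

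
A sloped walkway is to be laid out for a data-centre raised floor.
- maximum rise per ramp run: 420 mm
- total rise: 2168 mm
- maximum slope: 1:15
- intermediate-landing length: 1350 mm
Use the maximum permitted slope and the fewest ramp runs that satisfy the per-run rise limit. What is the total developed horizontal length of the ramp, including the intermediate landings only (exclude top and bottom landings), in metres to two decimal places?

39.27 m

2168 / 420 = 5.16, so 6 ramp runs are needed. That means 5 intermediate landings.
Ramp run (horizontal) at 1:15: 2168 × 15 = 32520 mm.
5 intermediate landings contribute 5 × 1350 = 6750 mm.
Total developed length = 32520 + 6750 = 39270 mm.
= 39.27 m.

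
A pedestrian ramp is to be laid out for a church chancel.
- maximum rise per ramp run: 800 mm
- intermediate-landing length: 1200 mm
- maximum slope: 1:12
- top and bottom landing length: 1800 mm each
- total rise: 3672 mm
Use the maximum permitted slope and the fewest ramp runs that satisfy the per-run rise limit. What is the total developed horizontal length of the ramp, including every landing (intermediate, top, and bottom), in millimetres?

3672 / 800 = 4.59, so 5 ramp runs are needed. That means 4 intermediate landings.
Ramp run (horizontal) at 1:12: 3672 × 12 = 44064 mm.
Intermediate landings: 4 × 1200 = 4800 mm.
Top and bottom landings: 2 × 1800 = 3600 mm.
Total = 44064 + 4800 + 3600 = 52464 mm.

52464 mm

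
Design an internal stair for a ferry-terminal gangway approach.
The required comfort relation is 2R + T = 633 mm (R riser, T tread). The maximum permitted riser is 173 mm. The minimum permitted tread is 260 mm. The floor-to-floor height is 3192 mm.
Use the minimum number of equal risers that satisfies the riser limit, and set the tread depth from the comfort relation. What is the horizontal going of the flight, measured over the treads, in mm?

3192 / 173 = 18.45, so 19 risers are needed.
Each riser is 3192/19 = 168 mm (≤ 173 mm).
Tread T = 633 − 2 × 168 = 297 mm (≥ 260 mm).
19 risers give 18 treads; going = 18 × 297 = 5346 mm.

5346 mm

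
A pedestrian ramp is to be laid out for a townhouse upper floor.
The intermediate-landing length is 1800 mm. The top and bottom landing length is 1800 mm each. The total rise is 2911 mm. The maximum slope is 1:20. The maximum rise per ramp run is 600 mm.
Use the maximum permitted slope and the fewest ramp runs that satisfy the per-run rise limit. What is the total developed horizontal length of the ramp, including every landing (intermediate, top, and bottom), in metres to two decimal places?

At most 600 each: 2911/600 = 4.85, giving 5 ramp runs. That means 4 intermediate landings.
Horizontal run for 2911 mm of rise at 1:20 is 2911 × 20 = 58220 mm.
Intermediate landings: 4 × 1800 = 7200 mm.
Top and bottom landings: 2 × 1800 = 3600 mm.
Total = 58220 + 7200 + 3600 = 69020 mm.
= 69.02 m.

69.02 m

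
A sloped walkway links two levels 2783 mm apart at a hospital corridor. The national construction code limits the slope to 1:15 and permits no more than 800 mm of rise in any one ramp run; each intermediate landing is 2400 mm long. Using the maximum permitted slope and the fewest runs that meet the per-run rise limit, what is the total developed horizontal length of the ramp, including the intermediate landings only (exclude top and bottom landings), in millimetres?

2783 / 800 = 3.479 → round up to 4 ramp runs. That means 3 intermediate landings.
Ramp run (horizontal) at 1:15: 2783 × 15 = 41745 mm.
Intermediate landings: 3 × 2400 = 7200 mm.
Total developed length = 41745 + 7200 = 48945 mm.

48945 mm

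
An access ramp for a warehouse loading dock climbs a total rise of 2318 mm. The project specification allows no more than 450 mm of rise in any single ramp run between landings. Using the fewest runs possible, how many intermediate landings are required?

2318 / 450 = 5.15, so 6 ramp runs are needed.
6 runs are separated by 5 intermediate landings.

5 intermediate landings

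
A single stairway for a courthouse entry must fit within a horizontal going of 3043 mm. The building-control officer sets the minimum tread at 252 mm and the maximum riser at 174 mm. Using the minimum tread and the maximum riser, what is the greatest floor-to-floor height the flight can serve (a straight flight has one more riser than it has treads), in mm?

3043 / 252 = 12.08, so 12 treads fit.
Risers = treads + 1 = 13.
Maximum height = 13 × 174 = 2262 mm.

2262 mm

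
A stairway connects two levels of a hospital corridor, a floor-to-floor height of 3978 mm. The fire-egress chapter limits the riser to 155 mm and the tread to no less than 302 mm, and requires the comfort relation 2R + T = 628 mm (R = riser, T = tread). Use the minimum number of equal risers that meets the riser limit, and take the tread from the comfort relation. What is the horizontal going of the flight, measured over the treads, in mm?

8050 mm

3978 / 155 = 25.66, so 26 risers are needed.
R = 3978 ÷ 26 = 153 mm.
From 2R + T = 628: T = 628 − 306 = 322 mm.
Going = (26 − 1) × 322 = 8050 mm.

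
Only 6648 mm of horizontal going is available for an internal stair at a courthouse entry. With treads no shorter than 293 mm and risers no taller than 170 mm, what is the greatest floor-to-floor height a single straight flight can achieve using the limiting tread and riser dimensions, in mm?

6648 / 293 = 22.69, so 22 treads fit.
Risers = treads + 1 = 23.
Maximum height = 23 × 170 = 3910 mm.

3910 mm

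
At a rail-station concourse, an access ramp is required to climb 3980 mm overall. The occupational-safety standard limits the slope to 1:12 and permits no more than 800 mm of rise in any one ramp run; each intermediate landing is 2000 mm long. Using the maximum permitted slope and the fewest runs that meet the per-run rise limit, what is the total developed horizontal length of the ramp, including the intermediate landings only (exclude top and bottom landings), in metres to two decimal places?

55.76 m

3980 / 800 = 4.975 → round up to 5 ramp runs. That means 4 intermediate landings.
Ramp run (horizontal) at 1:12: 3980 × 12 = 47760 mm.
Intermediate landings: 4 × 2000 = 8000 mm.
Total developed length = 47760 + 8000 = 55760 mm.
= 55.76 m.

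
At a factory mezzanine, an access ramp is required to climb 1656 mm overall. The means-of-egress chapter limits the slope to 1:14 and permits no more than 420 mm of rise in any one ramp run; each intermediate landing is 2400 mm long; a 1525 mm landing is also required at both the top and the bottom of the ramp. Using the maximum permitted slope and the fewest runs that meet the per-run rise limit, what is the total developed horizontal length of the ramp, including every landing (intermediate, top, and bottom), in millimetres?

33434 mm

1656 / 420 = 3.94, so 4 ramp runs are needed. That means 3 intermediate landings.
Horizontal run for 1656 mm of rise at 1:14 is 1656 × 14 = 23184 mm.
Intermediate landings: 3 × 2400 = 7200 mm.
Top and bottom landings: 2 × 1525 = 3050 mm.
Total = 23184 + 7200 + 3050 = 33434 mm.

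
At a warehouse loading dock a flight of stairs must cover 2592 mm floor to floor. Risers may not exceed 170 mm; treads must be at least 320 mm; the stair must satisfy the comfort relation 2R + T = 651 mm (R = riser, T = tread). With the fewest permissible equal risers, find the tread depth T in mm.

⌈2592/170⌉ = 16 risers.
Each riser is 2592/16 = 162 mm (≤ 170 mm).
Tread T = 651 − 2 × 162 = 327 mm (≥ 320 mm).

327 mm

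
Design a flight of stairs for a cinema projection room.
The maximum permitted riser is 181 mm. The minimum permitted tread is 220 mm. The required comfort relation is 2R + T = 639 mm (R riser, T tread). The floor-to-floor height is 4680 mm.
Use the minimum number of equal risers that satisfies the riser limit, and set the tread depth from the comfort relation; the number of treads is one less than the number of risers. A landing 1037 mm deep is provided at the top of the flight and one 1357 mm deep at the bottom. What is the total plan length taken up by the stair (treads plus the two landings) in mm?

9369 mm

4680 / 181 = 25.86, so 26 risers are needed.
R = 4680 ÷ 26 = 180 mm.
T = 639 − 2·180 = 279 mm, which satisfies the 220 mm minimum.
26 risers give 25 treads; going = 25 × 279 = 6975 mm.
Add landings: 6975 + 1037 + 1357 = 9369 mm.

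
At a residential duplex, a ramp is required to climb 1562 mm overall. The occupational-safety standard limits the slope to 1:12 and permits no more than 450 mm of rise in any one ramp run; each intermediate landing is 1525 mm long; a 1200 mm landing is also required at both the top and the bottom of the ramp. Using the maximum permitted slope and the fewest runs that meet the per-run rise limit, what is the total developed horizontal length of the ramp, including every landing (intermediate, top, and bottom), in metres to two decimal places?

25.72 m

⌈1562/450⌉ = 4 ramp runs. That means 3 intermediate landings.
Ramp run (horizontal) at 1:12: 1562 × 12 = 18744 mm.
3 intermediate landings contribute 3 × 1525 = 4575 mm.
Top and bottom landings: 2 × 1200 = 2400 mm.
Total = 18744 + 4575 + 2400 = 25719 mm.
= 25.72 m.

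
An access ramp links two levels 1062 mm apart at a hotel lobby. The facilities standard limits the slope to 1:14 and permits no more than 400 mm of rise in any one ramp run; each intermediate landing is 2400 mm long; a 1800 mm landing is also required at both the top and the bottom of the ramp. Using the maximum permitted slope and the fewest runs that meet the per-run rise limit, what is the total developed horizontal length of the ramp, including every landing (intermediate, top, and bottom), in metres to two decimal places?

1062 / 400 = 2.65, so 3 ramp runs are needed. That means 2 intermediate landings.
Ramp run (horizontal) at 1:14: 1062 × 14 = 14868 mm.
2 intermediate landings contribute 2 × 2400 = 4800 mm.
Top and bottom landings: 2 × 1800 = 3600 mm.
Total = 14868 + 4800 + 3600 = 23268 mm.
= 23.27 m.

23.27 m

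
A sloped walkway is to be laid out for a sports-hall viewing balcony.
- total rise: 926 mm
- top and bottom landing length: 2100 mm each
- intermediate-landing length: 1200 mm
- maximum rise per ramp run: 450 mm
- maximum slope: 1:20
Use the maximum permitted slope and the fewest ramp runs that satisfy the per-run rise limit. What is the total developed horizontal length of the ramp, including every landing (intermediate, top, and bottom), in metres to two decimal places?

⌈926/450⌉ = 3 ramp runs. That means 2 intermediate landings.
Ramp run (horizontal) at 1:20: 926 × 20 = 18520 mm.
2 intermediate landings contribute 2 × 1200 = 2400 mm.
Top and bottom landings: 2 × 2100 = 4200 mm.
Total = 18520 + 2400 + 4200 = 25120 mm.
= 25.12 m.

25.12 m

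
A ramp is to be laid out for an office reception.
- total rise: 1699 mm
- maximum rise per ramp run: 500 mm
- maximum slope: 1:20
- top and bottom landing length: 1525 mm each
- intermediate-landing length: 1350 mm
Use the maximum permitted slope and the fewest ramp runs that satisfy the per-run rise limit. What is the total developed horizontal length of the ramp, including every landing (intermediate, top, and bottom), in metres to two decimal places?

41.08 m

At most 500 each: 1699/500 = 3.40, giving 4 ramp runs. That means 3 intermediate landings.
Ramp run (horizontal) at 1:20: 1699 × 20 = 33980 mm.
3 intermediate landings contribute 3 × 1350 = 4050 mm.
Top and bottom landings: 2 × 1525 = 3050 mm.
Total = 33980 + 4050 + 3050 = 41080 mm.
= 41.08 m.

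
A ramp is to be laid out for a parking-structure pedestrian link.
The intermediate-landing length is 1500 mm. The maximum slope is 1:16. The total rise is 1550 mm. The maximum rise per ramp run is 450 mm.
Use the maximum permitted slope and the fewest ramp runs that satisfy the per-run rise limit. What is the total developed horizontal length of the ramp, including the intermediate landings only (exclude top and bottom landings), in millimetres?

At most 450 each: 1550/450 = 3.44, giving 4 ramp runs. That means 3 intermediate landings.
Horizontal run for 1550 mm of rise at 1:16 is 1550 × 16 = 24800 mm.
Intermediate landings: 3 × 1500 = 4500 mm.
Total developed length = 24800 + 4500 = 29300 mm.

29300 mm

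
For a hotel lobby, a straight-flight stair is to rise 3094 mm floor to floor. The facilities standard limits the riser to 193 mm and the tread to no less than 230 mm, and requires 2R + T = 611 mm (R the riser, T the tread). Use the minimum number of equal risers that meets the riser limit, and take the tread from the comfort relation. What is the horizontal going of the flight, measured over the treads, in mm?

3952 mm

3094 / 193 = 16.031 → round up to 17 risers.
Riser R = 3094 / 17 = 182 mm, within the 193 mm limit.
Tread T = 611 − 2 × 182 = 247 mm (≥ 230 mm).
Treads = 17 − 1 = 16; going = 16 × 247 = 3952 mm.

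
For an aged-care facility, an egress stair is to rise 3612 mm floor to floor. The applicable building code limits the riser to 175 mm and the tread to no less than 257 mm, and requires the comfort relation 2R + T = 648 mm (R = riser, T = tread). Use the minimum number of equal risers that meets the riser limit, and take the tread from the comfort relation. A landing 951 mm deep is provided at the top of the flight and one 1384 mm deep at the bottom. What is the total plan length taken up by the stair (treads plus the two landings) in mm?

3612 / 175 = 20.640 → round up to 21 risers.
Each riser is 3612/21 = 172 mm (≤ 175 mm).
T = 648 − 2·172 = 304 mm, which satisfies the 257 mm minimum.
Going = (21 − 1) × 304 = 6080 mm.
Add landings: 6080 + 951 + 1384 = 8415 mm.

8415 mm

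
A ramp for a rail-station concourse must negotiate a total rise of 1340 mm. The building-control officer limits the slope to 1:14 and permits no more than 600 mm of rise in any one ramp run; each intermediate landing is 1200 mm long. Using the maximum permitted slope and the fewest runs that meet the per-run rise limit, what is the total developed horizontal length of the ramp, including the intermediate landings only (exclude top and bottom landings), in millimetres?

At most 600 each: 1340/600 = 2.23, giving 3 ramp runs. That means 2 intermediate landings.
Ramp run (horizontal) at 1:14: 1340 × 14 = 18760 mm.
Intermediate landings: 2 × 1200 = 2400 mm.
Total developed length = 18760 + 2400 = 21160 mm.

21160 mm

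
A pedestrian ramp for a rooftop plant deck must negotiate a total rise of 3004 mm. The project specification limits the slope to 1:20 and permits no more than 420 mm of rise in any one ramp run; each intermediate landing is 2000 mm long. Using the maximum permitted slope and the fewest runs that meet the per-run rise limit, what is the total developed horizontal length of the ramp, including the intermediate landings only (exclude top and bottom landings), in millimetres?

74080 mm

⌈3004/420⌉ = 8 ramp runs. That means 7 intermediate landings.
Ramp run (horizontal) at 1:20: 3004 × 20 = 60080 mm.
7 intermediate landings contribute 7 × 2000 = 14000 mm.
Developed length = 60080 + 14000 = 74080 mm.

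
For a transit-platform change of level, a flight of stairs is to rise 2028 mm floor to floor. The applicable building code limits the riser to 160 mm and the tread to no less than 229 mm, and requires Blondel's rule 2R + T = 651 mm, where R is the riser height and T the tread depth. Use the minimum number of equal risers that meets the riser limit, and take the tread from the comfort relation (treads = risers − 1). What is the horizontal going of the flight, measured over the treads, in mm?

4068 mm

2028 / 160 = 12.675 → round up to 13 risers.
Each riser is 2028/13 = 156 mm (≤ 160 mm).
T = 651 − 2·156 = 339 mm, which satisfies the 229 mm minimum.
Going = (13 − 1) × 339 = 4068 mm.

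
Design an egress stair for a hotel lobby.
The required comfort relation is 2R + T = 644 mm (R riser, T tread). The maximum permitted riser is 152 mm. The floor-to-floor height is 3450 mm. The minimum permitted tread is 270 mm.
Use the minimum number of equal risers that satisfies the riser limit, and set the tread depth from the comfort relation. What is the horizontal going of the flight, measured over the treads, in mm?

At most 152 each: 3450/152 = 22.70, giving 23 risers.
R = 3450 ÷ 23 = 150 mm.
Tread T = 644 − 2 × 150 = 344 mm (≥ 270 mm).
23 risers give 22 treads; going = 22 × 344 = 7568 mm.

7568 mm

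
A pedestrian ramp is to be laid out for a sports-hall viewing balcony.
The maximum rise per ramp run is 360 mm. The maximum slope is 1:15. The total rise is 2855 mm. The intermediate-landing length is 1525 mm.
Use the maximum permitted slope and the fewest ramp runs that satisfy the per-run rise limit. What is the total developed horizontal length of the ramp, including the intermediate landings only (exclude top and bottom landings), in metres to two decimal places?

2855 / 360 = 7.931 → round up to 8 ramp runs. That means 7 intermediate landings.
Horizontal run for 2855 mm of rise at 1:15 is 2855 × 15 = 42825 mm.
Intermediate landings: 7 × 1525 = 10675 mm.
Total developed length = 42825 + 10675 = 53500 mm.
= 53.50 m.

53.50 m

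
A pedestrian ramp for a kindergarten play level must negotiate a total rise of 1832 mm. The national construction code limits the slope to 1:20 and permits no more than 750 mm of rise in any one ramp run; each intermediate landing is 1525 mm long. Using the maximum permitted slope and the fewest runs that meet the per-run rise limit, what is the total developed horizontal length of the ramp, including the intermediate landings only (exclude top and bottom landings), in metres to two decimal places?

39.69 m

At most 750 each: 1832/750 = 2.44, giving 3 ramp runs. That means 2 intermediate landings.
Horizontal run for 1832 mm of rise at 1:20 is 1832 × 20 = 36640 mm.
Intermediate landings: 2 × 1525 = 3050 mm.
Total developed length = 36640 + 3050 = 39690 mm.
= 39.69 m.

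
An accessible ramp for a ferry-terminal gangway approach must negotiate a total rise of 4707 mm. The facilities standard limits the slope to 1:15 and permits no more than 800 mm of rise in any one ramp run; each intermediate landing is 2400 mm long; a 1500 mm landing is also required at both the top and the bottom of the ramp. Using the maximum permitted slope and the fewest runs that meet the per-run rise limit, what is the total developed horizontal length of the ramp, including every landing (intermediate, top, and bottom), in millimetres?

⌈4707/800⌉ = 6 ramp runs. That means 5 intermediate landings.
Ramp run (horizontal) at 1:15: 4707 × 15 = 70605 mm.
5 intermediate landings contribute 5 × 2400 = 12000 mm.
Top and bottom landings: 2 × 1500 = 3000 mm.
Total = 70605 + 12000 + 3000 = 85605 mm.

85605 mm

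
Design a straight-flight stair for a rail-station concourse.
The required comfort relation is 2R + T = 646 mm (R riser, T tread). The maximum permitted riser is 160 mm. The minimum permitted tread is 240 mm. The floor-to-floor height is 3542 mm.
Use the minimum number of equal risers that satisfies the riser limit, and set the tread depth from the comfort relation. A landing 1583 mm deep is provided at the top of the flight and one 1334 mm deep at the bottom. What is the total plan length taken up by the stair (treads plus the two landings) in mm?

At most 160 each: 3542/160 = 22.14, giving 23 risers.
R = 3542 ÷ 23 = 154 mm.
From 2R + T = 646: T = 646 − 308 = 338 mm.
Treads = 23 − 1 = 22; going = 22 × 338 = 7436 mm.
Add landings: 7436 + 1583 + 1334 = 10353 mm.

10353 mm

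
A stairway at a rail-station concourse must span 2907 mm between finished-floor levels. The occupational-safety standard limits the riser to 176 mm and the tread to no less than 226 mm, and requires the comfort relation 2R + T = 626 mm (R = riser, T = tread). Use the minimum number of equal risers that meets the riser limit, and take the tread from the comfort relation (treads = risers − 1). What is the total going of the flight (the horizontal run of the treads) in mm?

2907 / 176 = 16.517 → round up to 17 risers.
Riser R = 2907 / 17 = 171 mm, within the 176 mm limit.
From 2R + T = 626: T = 626 − 342 = 284 mm.
Going = (17 − 1) × 284 = 4544 mm.

4544 mm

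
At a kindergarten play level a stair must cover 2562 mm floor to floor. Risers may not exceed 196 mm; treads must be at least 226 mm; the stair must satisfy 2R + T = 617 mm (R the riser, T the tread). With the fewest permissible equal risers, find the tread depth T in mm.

At most 196 each: 2562/196 = 13.07, giving 14 risers.
R = 2562 ÷ 14 = 183 mm.
Tread T = 617 − 2 × 183 = 251 mm (≥ 226 mm).

251 mm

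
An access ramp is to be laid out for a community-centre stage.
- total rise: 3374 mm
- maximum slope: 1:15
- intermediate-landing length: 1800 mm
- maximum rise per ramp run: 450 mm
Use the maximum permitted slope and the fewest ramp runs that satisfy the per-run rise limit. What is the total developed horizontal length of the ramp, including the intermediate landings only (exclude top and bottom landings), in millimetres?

⌈3374/450⌉ = 8 ramp runs. That means 7 intermediate landings.
Horizontal run for 3374 mm of rise at 1:15 is 3374 × 15 = 50610 mm.
Intermediate landings: 7 × 1800 = 12600 mm.
Total developed length = 50610 + 12600 = 63210 mm.

63210 mm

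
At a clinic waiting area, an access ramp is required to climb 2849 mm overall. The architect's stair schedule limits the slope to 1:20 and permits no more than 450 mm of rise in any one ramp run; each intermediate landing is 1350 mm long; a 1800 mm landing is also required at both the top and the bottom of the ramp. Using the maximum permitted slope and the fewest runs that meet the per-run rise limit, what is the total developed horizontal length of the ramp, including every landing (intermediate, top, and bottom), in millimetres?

2849 / 450 = 6.331 → round up to 7 ramp runs. That means 6 intermediate landings.
Horizontal run for 2849 mm of rise at 1:20 is 2849 × 20 = 56980 mm.
Intermediate landings: 6 × 1350 = 8100 mm.
Top and bottom landings: 2 × 1800 = 3600 mm.
Total = 56980 + 8100 + 3600 = 68680 mm.

68680 mm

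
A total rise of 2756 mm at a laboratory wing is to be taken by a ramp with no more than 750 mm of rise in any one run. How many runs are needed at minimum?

2756 / 750 = 3.675 → round up to 4 ramp runs.

4 runs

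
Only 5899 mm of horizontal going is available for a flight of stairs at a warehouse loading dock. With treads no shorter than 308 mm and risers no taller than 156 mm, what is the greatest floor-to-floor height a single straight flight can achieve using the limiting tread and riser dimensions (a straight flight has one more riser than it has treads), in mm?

3120 mm

Treads that fit: ⌊5899 / 308⌋ = 19.
Risers = treads + 1 = 20.
Maximum height = 20 × 156 = 3120 mm.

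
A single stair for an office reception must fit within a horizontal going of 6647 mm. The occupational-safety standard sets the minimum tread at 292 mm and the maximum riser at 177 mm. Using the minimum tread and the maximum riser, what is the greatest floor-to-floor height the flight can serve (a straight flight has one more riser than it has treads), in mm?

4071 mm

6647 / 292 = 22.76, so 22 treads fit.
Risers = treads + 1 = 23.
Maximum height = 23 × 177 = 4071 mm.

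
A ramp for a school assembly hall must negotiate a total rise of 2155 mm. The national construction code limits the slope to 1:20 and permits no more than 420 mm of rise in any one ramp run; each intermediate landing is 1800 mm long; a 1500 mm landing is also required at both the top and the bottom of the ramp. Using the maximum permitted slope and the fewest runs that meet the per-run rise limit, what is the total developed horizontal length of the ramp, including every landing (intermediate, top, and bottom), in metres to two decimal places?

55.10 m

⌈2155/420⌉ = 6 ramp runs. That means 5 intermediate landings.
Horizontal run for 2155 mm of rise at 1:20 is 2155 × 20 = 43100 mm.
5 intermediate landings contribute 5 × 1800 = 9000 mm.
Top and bottom landings: 2 × 1500 = 3000 mm.
Total = 43100 + 9000 + 3000 = 55100 mm.
= 55.10 m.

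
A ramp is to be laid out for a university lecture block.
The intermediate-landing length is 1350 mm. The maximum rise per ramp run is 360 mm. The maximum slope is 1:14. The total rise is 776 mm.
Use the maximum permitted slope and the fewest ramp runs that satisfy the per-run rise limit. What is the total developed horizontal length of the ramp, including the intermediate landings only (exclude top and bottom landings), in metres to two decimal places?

At most 360 each: 776/360 = 2.16, giving 3 ramp runs. That means 2 intermediate landings.
Ramp run (horizontal) at 1:14: 776 × 14 = 10864 mm.
2 intermediate landings contribute 2 × 1350 = 2700 mm.
Developed length = 10864 + 2700 = 13564 mm.
= 13.56 m.

13.56 m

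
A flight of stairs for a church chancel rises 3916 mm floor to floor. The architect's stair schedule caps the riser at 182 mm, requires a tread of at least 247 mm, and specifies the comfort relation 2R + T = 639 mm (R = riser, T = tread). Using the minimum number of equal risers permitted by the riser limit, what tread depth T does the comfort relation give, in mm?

At most 182 each: 3916/182 = 21.52, giving 22 risers.
Riser R = 3916 / 22 = 178 mm, within the 182 mm limit.
From 2R + T = 639: T = 639 − 356 = 283 mm.

283 mm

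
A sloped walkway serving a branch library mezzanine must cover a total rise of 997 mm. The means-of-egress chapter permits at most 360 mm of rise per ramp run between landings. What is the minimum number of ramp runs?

3 runs

997 / 360 = 2.769 → round up to 3 ramp runs.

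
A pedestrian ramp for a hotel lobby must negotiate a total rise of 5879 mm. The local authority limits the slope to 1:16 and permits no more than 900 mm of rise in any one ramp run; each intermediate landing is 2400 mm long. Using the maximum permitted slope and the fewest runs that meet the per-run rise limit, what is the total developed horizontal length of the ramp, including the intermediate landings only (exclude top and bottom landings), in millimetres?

5879 / 900 = 6.53, so 7 ramp runs are needed. That means 6 intermediate landings.
Horizontal run for 5879 mm of rise at 1:16 is 5879 × 16 = 94064 mm.
Intermediate landings: 6 × 2400 = 14400 mm.
Developed length = 94064 + 14400 = 108464 mm.

108464 mm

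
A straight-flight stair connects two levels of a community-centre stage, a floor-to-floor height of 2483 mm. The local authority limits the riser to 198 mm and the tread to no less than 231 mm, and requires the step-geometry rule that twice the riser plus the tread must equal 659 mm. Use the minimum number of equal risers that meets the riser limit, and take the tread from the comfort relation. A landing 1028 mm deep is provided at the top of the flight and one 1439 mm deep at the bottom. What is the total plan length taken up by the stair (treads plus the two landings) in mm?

5791 mm

2483 / 198 = 12.540 → round up to 13 risers.
Riser R = 2483 / 13 = 191 mm, within the 198 mm limit.
Tread T = 659 − 2 × 191 = 277 mm (≥ 231 mm).
Treads = 13 − 1 = 12; going = 12 × 277 = 3324 mm.
Enclosure = 3324 + 1028 + 1439 = 5791 mm.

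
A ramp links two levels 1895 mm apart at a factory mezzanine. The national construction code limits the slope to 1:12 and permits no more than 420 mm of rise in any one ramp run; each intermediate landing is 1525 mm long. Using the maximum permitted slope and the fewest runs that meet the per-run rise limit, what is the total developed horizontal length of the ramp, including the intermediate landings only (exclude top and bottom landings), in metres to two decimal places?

At most 420 each: 1895/420 = 4.51, giving 5 ramp runs. That means 4 intermediate landings.
Ramp run (horizontal) at 1:12: 1895 × 12 = 22740 mm.
4 intermediate landings contribute 4 × 1525 = 6100 mm.
Total developed length = 22740 + 6100 = 28840 mm.
= 28.84 m.

28.84 m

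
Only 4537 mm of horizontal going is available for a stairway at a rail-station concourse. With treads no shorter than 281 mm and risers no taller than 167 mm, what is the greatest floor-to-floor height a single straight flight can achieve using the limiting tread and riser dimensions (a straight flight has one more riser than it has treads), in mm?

2839 mm

Treads that fit: ⌊4537 / 281⌋ = 16.
Risers = treads + 1 = 17.
Maximum height = 17 × 167 = 2839 mm.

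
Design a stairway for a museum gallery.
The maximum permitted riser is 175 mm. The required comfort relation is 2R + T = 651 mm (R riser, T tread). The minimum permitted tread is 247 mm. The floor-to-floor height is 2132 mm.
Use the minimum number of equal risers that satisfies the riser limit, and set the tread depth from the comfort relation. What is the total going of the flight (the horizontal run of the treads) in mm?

3876 mm

At most 175 each: 2132/175 = 12.18, giving 13 risers.
R = 2132 ÷ 13 = 164 mm.
T = 651 − 2·164 = 323 mm, which satisfies the 247 mm minimum.
Going = (13 − 1) × 323 = 3876 mm.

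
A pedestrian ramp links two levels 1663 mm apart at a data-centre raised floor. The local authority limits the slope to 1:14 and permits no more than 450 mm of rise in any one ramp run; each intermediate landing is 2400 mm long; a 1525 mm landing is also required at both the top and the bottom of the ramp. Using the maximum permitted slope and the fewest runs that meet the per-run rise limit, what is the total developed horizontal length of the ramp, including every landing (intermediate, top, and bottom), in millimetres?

1663 / 450 = 3.696 → round up to 4 ramp runs. That means 3 intermediate landings.
Horizontal run for 1663 mm of rise at 1:14 is 1663 × 14 = 23282 mm.
Intermediate landings: 3 × 2400 = 7200 mm.
Top and bottom landings: 2 × 1525 = 3050 mm.
Total = 23282 + 7200 + 3050 = 33532 mm.

33532 mm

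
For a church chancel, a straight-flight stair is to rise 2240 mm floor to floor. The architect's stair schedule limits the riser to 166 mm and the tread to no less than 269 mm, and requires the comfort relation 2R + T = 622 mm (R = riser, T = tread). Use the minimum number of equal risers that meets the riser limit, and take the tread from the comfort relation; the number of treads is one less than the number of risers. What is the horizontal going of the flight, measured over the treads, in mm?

3926 mm

⌈2240/166⌉ = 14 risers.
R = 2240 ÷ 14 = 160 mm.
T = 622 − 2·160 = 302 mm, which satisfies the 269 mm minimum.
Going = (14 − 1) × 302 = 3926 mm.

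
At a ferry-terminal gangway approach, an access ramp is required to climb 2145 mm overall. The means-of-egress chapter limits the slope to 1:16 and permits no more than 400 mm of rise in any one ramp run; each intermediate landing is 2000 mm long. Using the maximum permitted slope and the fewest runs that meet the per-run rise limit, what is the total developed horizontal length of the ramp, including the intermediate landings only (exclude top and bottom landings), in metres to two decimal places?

⌈2145/400⌉ = 6 ramp runs. That means 5 intermediate landings.
Horizontal run for 2145 mm of rise at 1:16 is 2145 × 16 = 34320 mm.
Intermediate landings: 5 × 2000 = 10000 mm.
Developed length = 34320 + 10000 = 44320 mm.
= 44.32 m.

44.32 m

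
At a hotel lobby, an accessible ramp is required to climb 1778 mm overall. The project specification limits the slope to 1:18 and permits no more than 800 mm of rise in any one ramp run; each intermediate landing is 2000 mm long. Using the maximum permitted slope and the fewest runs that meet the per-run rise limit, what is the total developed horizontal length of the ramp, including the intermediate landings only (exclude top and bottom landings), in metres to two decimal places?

36.00 m

1778 / 800 = 2.22, so 3 ramp runs are needed. That means 2 intermediate landings.
Horizontal run for 1778 mm of rise at 1:18 is 1778 × 18 = 32004 mm.
Intermediate landings: 2 × 2000 = 4000 mm.
Total developed length = 32004 + 4000 = 36004 mm.
= 36.00 m.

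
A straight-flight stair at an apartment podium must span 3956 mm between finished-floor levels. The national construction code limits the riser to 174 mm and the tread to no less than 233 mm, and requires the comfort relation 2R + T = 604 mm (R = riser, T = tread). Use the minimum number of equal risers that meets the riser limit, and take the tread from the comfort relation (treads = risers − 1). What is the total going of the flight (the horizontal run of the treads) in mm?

3956 / 174 = 22.736 → round up to 23 risers.
Each riser is 3956/23 = 172 mm (≤ 174 mm).
Tread T = 604 − 2 × 172 = 260 mm (≥ 233 mm).
Going = (23 − 1) × 260 = 5720 mm.

5720 mm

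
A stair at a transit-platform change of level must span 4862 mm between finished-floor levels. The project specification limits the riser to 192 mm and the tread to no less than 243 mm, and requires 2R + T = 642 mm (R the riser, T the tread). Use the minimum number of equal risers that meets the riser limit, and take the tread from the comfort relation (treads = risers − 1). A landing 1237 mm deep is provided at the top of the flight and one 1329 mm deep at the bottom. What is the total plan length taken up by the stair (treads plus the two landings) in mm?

9266 mm

4862 / 192 = 25.32, so 26 risers are needed.
R = 4862 ÷ 26 = 187 mm.
T = 642 − 2·187 = 268 mm, which satisfies the 243 mm minimum.
26 risers give 25 treads; going = 25 × 268 = 6700 mm.
Enclosure = 6700 + 1237 + 1329 = 9266 mm.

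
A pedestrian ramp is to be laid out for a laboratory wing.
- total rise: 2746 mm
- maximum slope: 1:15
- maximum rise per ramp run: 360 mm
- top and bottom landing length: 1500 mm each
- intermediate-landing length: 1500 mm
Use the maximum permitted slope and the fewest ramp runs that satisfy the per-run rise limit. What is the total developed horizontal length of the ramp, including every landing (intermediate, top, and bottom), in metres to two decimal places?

⌈2746/360⌉ = 8 ramp runs. That means 7 intermediate landings.
Horizontal run for 2746 mm of rise at 1:15 is 2746 × 15 = 41190 mm.
7 intermediate landings contribute 7 × 1500 = 10500 mm.
Top and bottom landings: 2 × 1500 = 3000 mm.
Total = 41190 + 10500 + 3000 = 54690 mm.
= 54.69 m.

54.69 m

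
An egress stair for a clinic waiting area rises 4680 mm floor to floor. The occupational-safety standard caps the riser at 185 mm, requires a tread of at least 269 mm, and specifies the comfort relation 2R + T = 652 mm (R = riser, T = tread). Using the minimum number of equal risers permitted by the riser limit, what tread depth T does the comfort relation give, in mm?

292 mm

4680 / 185 = 25.30, so 26 risers are needed.
Riser R = 4680 / 26 = 180 mm, within the 185 mm limit.
From 2R + T = 652: T = 652 − 360 = 292 mm.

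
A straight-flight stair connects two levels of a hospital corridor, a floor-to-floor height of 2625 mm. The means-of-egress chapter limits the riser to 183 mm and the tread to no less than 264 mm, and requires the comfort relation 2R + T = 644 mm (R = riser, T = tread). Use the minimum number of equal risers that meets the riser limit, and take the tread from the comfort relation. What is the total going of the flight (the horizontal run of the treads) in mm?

2625 / 183 = 14.34, so 15 risers are needed.
R = 2625 ÷ 15 = 175 mm.
Tread T = 644 − 2 × 175 = 294 mm (≥ 264 mm).
15 risers give 14 treads; going = 14 × 294 = 4116 mm.

4116 mm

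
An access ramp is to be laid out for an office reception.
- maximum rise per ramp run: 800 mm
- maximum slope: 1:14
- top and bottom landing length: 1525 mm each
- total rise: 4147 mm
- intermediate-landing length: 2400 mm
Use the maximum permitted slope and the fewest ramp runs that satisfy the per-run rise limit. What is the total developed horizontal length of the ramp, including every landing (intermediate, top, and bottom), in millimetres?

At most 800 each: 4147/800 = 5.18, giving 6 ramp runs. That means 5 intermediate landings.
Ramp run (horizontal) at 1:14: 4147 × 14 = 58058 mm.
5 intermediate landings contribute 5 × 2400 = 12000 mm.
Top and bottom landings: 2 × 1525 = 3050 mm.
Total = 58058 + 12000 + 3050 = 73108 mm.

73108 mm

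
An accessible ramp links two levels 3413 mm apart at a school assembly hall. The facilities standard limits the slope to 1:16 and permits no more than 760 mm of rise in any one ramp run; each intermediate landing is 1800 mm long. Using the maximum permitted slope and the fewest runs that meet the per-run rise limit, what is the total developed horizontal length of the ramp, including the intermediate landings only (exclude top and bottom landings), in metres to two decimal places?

61.81 m

⌈3413/760⌉ = 5 ramp runs. That means 4 intermediate landings.
Ramp run (horizontal) at 1:16: 3413 × 16 = 54608 mm.
Intermediate landings: 4 × 1800 = 7200 mm.
Total developed length = 54608 + 7200 = 61808 mm.
= 61.81 m.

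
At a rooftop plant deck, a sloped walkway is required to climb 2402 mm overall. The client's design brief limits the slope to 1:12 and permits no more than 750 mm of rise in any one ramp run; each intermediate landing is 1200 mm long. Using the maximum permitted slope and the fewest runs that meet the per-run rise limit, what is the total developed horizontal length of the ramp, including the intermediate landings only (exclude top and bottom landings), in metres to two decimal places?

At most 750 each: 2402/750 = 3.20, giving 4 ramp runs. That means 3 intermediate landings.
Horizontal run for 2402 mm of rise at 1:12 is 2402 × 12 = 28824 mm.
3 intermediate landings contribute 3 × 1200 = 3600 mm.
Total developed length = 28824 + 3600 = 32424 mm.
= 32.42 m.

32.42 m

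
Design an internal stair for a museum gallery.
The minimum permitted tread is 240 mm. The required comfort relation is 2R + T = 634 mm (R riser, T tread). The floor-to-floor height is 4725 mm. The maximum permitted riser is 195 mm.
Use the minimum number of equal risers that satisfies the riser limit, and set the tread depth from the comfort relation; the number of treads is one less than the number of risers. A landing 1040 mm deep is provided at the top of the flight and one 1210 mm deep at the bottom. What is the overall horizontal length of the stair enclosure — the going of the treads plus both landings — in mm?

4725 / 195 = 24.23, so 25 risers are needed.
R = 4725 ÷ 25 = 189 mm.
Tread T = 634 − 2 × 189 = 256 mm (≥ 240 mm).
25 risers give 24 treads; going = 24 × 256 = 6144 mm.
Enclosure = 6144 + 1040 + 1210 = 8394 mm.

8394 mm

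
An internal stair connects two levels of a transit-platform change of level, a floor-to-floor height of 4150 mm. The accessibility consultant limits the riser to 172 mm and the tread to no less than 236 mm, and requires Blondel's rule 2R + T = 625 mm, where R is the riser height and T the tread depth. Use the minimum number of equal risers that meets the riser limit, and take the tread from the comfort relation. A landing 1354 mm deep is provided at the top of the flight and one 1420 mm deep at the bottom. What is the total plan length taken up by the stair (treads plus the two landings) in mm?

9806 mm

4150 / 172 = 24.128 → round up to 25 risers.
Riser R = 4150 / 25 = 166 mm, within the 172 mm limit.
From 2R + T = 625: T = 625 − 332 = 293 mm.
Treads = 25 − 1 = 24; going = 24 × 293 = 7032 mm.
Enclosure = 7032 + 1354 + 1420 = 9806 mm.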